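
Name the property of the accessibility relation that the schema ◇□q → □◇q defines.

This schema is the .2 axiom.
It corresponds to convergence: ∀x ∀y ∀z (Rxy ∧ Rxz → ∃w (Ryw ∧ Rzw)).

convergence: ∀x ∀y ∀z (Rxy ∧ Rxz → ∃w (Ryw ∧ Rzw))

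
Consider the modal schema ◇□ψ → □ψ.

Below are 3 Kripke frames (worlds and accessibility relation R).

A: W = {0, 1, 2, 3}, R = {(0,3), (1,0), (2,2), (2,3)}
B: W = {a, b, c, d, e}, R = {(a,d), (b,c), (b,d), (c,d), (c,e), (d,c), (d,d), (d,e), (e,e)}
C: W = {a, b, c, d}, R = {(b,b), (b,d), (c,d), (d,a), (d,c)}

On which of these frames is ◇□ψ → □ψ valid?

none

The schema corresponds to the Euclidean property: ∀x ∀y ∀z (Rxy ∧ Rxz → Ryz).
A: fails — R03 and R03 but not R33.
B: fails — Rbc and Rbc but not Rcc.
C: fails — Rbd and Rbb but not Rdb.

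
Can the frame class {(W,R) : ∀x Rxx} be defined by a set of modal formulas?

This is a Sahlqvist condition; the T axiom □p → p defines it.
Suppose □p→p is valid. At any x set V(p)={w : Rxw}. Then □p holds at x, so p holds at x, i.e. Rxx.

Definable; □p → p defines it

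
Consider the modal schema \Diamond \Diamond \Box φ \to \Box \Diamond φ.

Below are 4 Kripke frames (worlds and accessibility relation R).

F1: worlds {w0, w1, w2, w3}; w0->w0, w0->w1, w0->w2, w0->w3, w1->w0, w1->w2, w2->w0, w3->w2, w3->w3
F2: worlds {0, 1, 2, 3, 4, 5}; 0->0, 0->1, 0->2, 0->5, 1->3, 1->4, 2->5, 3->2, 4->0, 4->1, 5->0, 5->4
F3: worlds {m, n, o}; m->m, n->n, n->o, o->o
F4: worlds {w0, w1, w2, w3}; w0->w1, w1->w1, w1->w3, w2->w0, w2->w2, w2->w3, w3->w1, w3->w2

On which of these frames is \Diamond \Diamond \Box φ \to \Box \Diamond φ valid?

F3

Frame correspondent (Sahlqvist): \forall x \forall y \forall z ((x R^2 y \wedge xRz) \to \exists w (yRw \wedge zRw)) — i.e. a generalized confluence (Geach) condition.
F1: fails — w0R²w2, w0Rw3 but no w with w2Rw and w3Rw.
F2: fails — 0R²0, 0R1 but no w with 0Rw and 1Rw.
F3: condition met.
F4: fails — w2R²w0, w2Rw2 but no w with w0Rw and w2Rw.
Valid on: F3.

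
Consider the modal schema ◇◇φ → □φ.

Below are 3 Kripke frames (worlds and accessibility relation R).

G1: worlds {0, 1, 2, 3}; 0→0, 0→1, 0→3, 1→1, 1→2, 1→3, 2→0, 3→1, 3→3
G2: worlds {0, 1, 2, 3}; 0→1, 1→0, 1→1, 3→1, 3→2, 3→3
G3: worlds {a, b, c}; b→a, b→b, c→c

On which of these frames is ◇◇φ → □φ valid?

none

This is the axiom for a generalized confluence (Geach) condition; its first-order frame correspondent is ∀x ∀y ∀z ((xR²y ∧ xRz) → ∃w (y = w ∧ z = w)).
G1: fails — 0R²0, 0R1 but 0 ≠ 1.
G2: fails — 0R²0, 0R1 but 0 ≠ 1.
G3: fails — bR²a, bRb but a ≠ b.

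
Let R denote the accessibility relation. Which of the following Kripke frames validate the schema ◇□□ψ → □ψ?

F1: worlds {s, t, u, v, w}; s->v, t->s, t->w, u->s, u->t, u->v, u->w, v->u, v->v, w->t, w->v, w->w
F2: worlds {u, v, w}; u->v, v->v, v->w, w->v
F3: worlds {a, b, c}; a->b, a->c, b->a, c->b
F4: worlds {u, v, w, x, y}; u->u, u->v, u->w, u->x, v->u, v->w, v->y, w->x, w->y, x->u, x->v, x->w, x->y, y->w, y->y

F2

Frame correspondent (Sahlqvist): ∀x ∀y ∀z ((xRy ∧ xRz) → ∃w (yR²w ∧ z = w)) — i.e. a generalized confluence (Geach) condition.
F1: fails — tRs, tRs but no w* with sR²w* and s=w*.
F2: holds.
F3: fails — aRc, aRb but no w with cR²w and b=w.
F4: fails — uRw, uRx but no t with wR²t and x=t.
Valid on: F2.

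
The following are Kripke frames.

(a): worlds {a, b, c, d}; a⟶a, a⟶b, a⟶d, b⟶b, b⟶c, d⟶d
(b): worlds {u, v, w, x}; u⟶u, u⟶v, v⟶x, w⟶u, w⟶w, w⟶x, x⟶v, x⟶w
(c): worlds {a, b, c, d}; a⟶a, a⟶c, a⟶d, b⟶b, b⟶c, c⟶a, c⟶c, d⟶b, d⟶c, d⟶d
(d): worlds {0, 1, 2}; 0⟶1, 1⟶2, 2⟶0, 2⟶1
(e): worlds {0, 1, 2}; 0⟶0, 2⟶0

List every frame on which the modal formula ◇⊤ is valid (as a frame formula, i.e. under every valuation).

The schema corresponds to seriality: ∀x ∃y Rxy.
(a): fails — world c has no successor.
(b): ✓.
(c): ✓.
(d): ✓.
(e): fails — world 1 has no successor.

(b), (c), (d)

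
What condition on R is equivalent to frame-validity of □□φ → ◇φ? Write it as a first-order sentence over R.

∀x ∃w (xR²w ∧ xRw)

This is a Sahlqvist (Geach-type) schema ◇^0□^2φ → □^0◇^1φ.
First-order correspondent: ∀x ∃w (xR²w ∧ xRw).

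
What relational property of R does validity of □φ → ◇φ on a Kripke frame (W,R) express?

Suppose □φ→◇φ is valid. At any x set V(φ)=W. Then □φ at x, so ◇φ at x, so x has a successor.

Seriality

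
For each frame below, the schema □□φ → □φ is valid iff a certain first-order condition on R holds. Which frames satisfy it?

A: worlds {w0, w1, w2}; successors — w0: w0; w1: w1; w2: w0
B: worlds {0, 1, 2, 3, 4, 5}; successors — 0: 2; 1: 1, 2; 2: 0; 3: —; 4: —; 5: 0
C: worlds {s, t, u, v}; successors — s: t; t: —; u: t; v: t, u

A

Frame correspondent (Sahlqvist): ∀x ∀y (Rxy → ∃z (Rxz ∧ Rzy)) — i.e. density.
A: condition met.
B: fails — R02 but no z with R0z and Rz2.
C: fails — Rvu but no z with Rvz and Rzu.
Valid on: A.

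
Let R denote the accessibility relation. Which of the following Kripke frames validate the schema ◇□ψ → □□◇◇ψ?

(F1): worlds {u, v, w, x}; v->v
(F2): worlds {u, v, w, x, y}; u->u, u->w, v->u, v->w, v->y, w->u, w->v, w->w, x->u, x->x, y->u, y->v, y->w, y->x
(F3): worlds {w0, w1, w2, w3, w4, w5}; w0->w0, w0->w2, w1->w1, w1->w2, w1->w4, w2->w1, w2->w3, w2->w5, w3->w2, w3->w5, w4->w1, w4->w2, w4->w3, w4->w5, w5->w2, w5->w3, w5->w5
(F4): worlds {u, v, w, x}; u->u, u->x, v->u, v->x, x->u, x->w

Frame correspondent (Sahlqvist): ∀x ∀y ∀z ((xRy ∧ xR²z) → ∃w (yRw ∧ zR²w)) — i.e. a generalized confluence (Geach) condition.
(F1): satisfies the condition.
(F2): satisfies the condition.
(F3): satisfies the condition.
(F4): fails — uRu, uR²w but no t with uRt and wR²t.

(F1), (F2), (F3)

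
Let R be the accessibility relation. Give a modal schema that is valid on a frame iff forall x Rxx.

A defining formula is □s → s (the T axiom).
Suppose □s→s is valid. At any x set V(s)={w : Rxw}. Then □s holds at x, so s holds at x, i.e. Rxx.

□s → s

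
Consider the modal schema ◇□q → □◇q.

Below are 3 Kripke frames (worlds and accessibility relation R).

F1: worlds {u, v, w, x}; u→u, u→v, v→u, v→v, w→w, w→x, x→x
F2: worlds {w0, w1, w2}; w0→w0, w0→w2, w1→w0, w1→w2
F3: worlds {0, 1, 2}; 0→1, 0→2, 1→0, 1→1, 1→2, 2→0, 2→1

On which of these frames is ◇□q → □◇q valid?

F1, F3

This is the axiom for convergence; its first-order frame correspondent is ∀x ∀y ∀z (Rxy ∧ Rxz → ∃w (Ryw ∧ Rzw)).
F1: condition met.
F2: fails — Rw0w2 and Rw0w2 but w2 and w2 have no common successor.
F3: condition met.
Valid on: F1, F3.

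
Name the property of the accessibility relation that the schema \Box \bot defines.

□⊥ is valid iff no world has any successor (otherwise □⊥ fails at any world with one).
Conversely, on a frame with emptiness of R the schema holds at every world under every valuation.
Frame condition: \forall x \forall y \neg Rxy.

Emptiness of R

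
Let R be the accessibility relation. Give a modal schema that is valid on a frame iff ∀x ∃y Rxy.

The condition is seriality. The D schema □p → ◇p defines it.
Suppose □p→◇p is valid. At any x set V(p)=W. Then □p at x, so ◇p at x, so x has a successor.

□p → ◇p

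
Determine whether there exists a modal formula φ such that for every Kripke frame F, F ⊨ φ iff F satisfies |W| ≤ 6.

No — not modally definable

If a class were modally definable it would be closed under disjoint unions (Goldblatt–Thomason).
Any modal formula valid on each of 7 disjoint one-world frames is valid on their disjoint union (validity is preserved under disjoint unions). Each one-world frame has |W|=1≤6, but the union has |W|=7.
So no modal formula (or set of formulas) defines exactly the |W|≤6 frames.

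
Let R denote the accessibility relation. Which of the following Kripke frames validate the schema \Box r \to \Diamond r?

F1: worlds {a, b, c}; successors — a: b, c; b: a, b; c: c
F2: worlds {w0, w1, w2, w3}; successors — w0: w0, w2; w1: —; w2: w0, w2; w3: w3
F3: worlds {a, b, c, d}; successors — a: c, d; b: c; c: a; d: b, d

This is the axiom for seriality; its first-order frame correspondent is \forall x \exists y Rxy.
F1: satisfies the condition.
F2: fails — world w1 has no successor.
F3: satisfies the condition.
Valid on: F1, F3.

F1, F3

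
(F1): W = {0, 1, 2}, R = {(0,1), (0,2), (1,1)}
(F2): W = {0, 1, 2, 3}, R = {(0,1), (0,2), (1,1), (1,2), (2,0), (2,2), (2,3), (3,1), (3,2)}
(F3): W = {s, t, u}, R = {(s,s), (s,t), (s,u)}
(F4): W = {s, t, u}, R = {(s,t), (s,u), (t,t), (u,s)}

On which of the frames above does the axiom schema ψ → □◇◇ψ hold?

(F2)

The schema corresponds to a generalized confluence (Geach) condition: ∀x ∀z (xRz → ∃w (x = w ∧ zR²w)).
(F1): fails — 0R1 but no w with 0=w and 1R²w.
(F2): condition met.
(F3): fails — sRt but no w with s=w and tR²w.
(F4): fails — sRt but no w with s=w and tR²w.
Valid on: (F2).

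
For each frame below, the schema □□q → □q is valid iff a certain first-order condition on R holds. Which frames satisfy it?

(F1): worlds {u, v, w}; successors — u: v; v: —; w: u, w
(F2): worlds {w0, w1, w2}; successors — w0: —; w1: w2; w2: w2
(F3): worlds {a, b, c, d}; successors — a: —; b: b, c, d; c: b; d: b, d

(F2), (F3)

This is the axiom for density; its first-order frame correspondent is ∀x ∀y (Rxy → ∃z (Rxz ∧ Rzy)).
(F1): fails — Ruv but no z with Ruz and Rzv.
(F2): condition met.
(F3): condition met.
Valid on: (F2), (F3).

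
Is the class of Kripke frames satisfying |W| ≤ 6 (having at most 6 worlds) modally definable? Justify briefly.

No — not modally definable

Any modally definable frame class is closed under disjoint unions.
Any modal formula valid on each of 7 disjoint one-world frames is valid on their disjoint union (validity is preserved under disjoint unions). Each one-world frame has |W|=1≤6, but the union has |W|=7.
Hence having at most 6 worlds is not modally definable.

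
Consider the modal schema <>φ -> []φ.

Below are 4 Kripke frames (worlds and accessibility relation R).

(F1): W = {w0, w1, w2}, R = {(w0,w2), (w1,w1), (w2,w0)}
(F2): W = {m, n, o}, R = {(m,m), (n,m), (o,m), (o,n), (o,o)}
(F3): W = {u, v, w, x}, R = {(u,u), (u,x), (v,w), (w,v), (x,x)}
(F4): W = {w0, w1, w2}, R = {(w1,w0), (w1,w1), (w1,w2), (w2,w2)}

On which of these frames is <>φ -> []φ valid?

This is the axiom for partial functionality; its first-order frame correspondent is forall x forall y forall z (Rxy & Rxz -> y = z).
(F1): condition met.
(F2): fails — o sees both m and n.
(F3): fails — u sees both u and x.
(F4): fails — w1 sees both w0 and w1.

(F1)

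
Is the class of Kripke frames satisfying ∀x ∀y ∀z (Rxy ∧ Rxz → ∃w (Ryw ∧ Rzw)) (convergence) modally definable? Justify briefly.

Yes: it is convergence, defined by the .2 schema ◇□r → □◇r.
Suppose ◇□r→□◇r is valid. Take Rxy, Rxz and set V(r)={w : Ryw}. Then □r at y so ◇□r at x, so □◇r at x, so ◇r at z, giving w with Rzw and Ryw.

Yes, by ◇□r → □◇r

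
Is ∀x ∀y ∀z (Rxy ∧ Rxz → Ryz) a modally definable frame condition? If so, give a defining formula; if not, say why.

The condition is the Euclidean property. A defining modal formula is ◇p → □◇p.
Suppose ◇p→□◇p is valid. Take Rxy, Rxz and set V(p)={y}. Then ◇p at x, so □◇p at x, so ◇p at z, so some w with Rzw has p; w=y, i.e. Rzy. By symmetry of the argument, Ryz.

Definable; ◇p → □◇p defines it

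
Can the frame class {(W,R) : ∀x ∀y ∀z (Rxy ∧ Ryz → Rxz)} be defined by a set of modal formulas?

Yes, by □q → □□q

This is a Sahlqvist condition; the 4 axiom □q → □□q defines it.
Suppose □q→□□q is valid. Take Rxy, Ryz and set V(q)={w : Rxw}. Then □q at x, so □□q at x, so □q at y, so q at z, i.e. Rxz.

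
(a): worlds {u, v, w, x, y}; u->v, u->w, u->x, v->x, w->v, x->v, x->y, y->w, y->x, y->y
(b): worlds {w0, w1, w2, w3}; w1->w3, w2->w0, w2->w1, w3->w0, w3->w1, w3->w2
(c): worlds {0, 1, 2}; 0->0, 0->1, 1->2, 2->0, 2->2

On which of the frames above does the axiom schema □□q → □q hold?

(c)

The schema corresponds to density: ∀x ∀y (Rxy → ∃z (Rxz ∧ Rzy)).
(a): fails — Ruw but no z with Ruz and Rzw.
(b): fails — Rw1w3 but no z with Rw1z and Rzw3.
(c): condition met.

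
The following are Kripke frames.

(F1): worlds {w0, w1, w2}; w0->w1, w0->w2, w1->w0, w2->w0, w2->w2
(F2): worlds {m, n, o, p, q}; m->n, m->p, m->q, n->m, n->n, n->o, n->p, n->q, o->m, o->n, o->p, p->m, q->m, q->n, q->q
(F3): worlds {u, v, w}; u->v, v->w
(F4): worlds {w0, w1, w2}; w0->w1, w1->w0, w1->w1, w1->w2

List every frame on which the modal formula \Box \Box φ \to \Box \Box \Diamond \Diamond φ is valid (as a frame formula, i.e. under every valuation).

Frame correspondent (Sahlqvist): \forall x \forall z (x R^2 z \to \exists w (x R^2 w \wedge z R^2 w)) — i.e. a generalized confluence (Geach) condition.
(F1): condition met.
(F2): condition met.
(F3): fails — uR²w but no t with uR²t and wR²t.
(F4): fails — w0R²w2 but no w with w0R²w and w2R²w.
Valid on: (F1), (F2).

(F1), (F2)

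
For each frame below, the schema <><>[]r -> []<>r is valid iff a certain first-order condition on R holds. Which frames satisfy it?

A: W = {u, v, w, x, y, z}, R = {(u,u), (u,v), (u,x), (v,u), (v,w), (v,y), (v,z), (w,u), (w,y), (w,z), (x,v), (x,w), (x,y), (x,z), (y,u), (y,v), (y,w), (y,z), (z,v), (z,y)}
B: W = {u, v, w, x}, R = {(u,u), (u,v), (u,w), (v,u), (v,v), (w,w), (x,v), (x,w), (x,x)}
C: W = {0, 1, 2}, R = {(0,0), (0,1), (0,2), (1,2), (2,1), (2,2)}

Frame correspondent (Sahlqvist): forall x forall y forall z ((x R^2 y & xRz) -> exists w (yRw & zRw)) — i.e. a generalized confluence (Geach) condition.
A: holds.
B: fails — uR²v, uRw but no t with vRt and wRt.
C: holds.
Valid on: A, C.

A, C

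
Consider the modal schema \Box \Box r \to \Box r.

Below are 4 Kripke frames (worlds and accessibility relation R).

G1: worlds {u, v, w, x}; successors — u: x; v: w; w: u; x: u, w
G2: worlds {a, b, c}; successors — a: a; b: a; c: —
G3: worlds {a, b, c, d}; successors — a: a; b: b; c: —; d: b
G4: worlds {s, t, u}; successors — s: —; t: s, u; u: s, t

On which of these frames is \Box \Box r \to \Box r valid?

The schema corresponds to density: \forall x \forall y (Rxy \to \exists z (Rxz \wedge Rzy)).
G1: fails — Rxw but no z with Rxz and Rzw.
G2: holds.
G3: holds.
G4: fails — Rtu but no z with Rtz and Rzu.
Valid on: G2, G3.

G2, G3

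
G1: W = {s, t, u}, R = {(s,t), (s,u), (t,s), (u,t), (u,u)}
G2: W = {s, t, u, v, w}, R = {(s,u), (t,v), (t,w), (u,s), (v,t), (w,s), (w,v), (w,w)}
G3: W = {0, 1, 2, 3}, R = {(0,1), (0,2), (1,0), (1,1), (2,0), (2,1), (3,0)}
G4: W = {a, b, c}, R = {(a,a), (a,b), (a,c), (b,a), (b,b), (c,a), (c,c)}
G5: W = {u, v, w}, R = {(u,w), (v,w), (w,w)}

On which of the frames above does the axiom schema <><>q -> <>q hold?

Frame correspondent (Sahlqvist): forall x forall y forall z (Rxy & Ryz -> Rxz) — i.e. transitivity.
G1: fails — Rut and Rts but not Rus.
G2: fails — Rtv and Rvt but not Rtt.
G3: fails — R10 and R02 but not R12.
G4: fails — Rba and Rac but not Rbc.
G5: satisfies the condition.

G5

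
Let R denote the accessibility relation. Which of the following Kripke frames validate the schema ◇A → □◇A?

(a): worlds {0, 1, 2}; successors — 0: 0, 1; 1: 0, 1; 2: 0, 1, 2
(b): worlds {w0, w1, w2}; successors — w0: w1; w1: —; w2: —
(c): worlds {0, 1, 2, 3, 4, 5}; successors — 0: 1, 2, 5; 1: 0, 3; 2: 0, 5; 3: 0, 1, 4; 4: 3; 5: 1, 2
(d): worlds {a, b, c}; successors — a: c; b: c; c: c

This is the axiom for the Euclidean property; its first-order frame correspondent is ∀x ∀y ∀z (Rxy ∧ Rxz → Ryz).
(a): fails — R20 and R22 but not R02.
(b): fails — Rw0w1 and Rw0w1 but not Rw1w1.
(c): fails — R02 and R02 but not R22.
(d): condition met.

(d)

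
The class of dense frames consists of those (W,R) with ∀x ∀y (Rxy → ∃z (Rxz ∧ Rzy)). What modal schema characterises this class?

□□r → □r

This is density; the standard corresponding axiom is C4: □□r → □r.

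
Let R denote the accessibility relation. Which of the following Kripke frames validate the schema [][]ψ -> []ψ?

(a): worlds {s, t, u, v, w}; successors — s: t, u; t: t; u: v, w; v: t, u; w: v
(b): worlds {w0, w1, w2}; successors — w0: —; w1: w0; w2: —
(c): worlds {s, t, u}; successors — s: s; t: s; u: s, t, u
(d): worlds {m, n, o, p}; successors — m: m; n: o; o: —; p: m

(c)

The schema corresponds to density: forall x forall y (Rxy -> exists z (Rxz & Rzy)).
(a): fails — Ruw but no z with Ruz and Rzw.
(b): fails — Rw1w0 but no z with Rw1z and Rzw0.
(c): holds.
(d): fails — Rno but no z with Rnz and Rzo.
Valid on: (c).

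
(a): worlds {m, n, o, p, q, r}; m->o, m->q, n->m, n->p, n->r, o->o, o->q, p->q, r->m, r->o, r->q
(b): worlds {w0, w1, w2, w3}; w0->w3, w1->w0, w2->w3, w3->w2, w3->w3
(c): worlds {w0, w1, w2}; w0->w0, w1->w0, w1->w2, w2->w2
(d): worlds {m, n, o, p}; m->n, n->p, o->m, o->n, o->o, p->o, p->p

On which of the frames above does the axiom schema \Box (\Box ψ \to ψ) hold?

The schema corresponds to shift-reflexivity: \forall x \forall y (Rxy \to Ryy).
(a): fails — Rnr but not Rrr.
(b): fails — Rw1w0 but not Rw0w0.
(c): satisfies the condition.
(d): fails — Ron but not Rnn.

(c)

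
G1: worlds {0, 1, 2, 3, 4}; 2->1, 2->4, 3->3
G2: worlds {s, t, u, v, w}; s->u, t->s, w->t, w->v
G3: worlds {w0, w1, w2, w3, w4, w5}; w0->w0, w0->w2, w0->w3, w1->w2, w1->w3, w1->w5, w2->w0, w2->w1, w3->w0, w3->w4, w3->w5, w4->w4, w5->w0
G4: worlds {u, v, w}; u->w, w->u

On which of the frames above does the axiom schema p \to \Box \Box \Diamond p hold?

Frame correspondent (Sahlqvist): \forall x \forall z (x R^2 z \to \exists w (x = w \wedge zRw)) — i.e. a generalized confluence (Geach) condition.
G1: holds.
G2: fails — tR²u but no w* with t=w* and uRw*.
G3: fails — w0R²w1 but no w with w0=w and w1Rw.
G4: fails — uR²u but no t with u=t and uRt.
Valid on: G1.

G1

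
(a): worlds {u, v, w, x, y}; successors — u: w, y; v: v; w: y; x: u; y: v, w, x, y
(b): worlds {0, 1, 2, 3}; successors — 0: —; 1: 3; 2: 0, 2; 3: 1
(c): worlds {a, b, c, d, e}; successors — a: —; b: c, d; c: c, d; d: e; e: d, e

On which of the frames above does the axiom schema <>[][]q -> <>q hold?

This is the axiom for a generalized confluence (Geach) condition; its first-order frame correspondent is forall x forall y (xRy -> exists w (y R^2 w & xRw)).
(a): fails — xRu but no t with uR²t and xRt.
(b): fails — 2R0 but no w with 0R²w and 2Rw.
(c): holds.
Valid on: (c).

(c)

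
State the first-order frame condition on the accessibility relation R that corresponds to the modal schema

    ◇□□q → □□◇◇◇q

This is a Sahlqvist (Geach-type) schema ◇^1□^2q → □^2◇^3q.
Minimal-valuation argument: fix x; take any y with xR^1y and any z with xR^2z. Set V(q) to the set of worlds R-reachable from y in exactly 2 steps. Then □^2q holds at y, so the antecedent holds at x; validity forces ◇^3q at z, giving a w with zR^3w and yR^2w.
First-order correspondent: ∀x ∀y ∀z ((xRy ∧ xR²z) → ∃w (yR²w ∧ zR³w)).

∀x ∀y ∀z ((xRy ∧ xR²z) → ∃w (yR²w ∧ zR³w))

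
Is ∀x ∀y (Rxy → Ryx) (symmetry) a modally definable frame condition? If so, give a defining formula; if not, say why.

The condition is symmetry. A defining modal formula is p → □◇p.

Yes — defined by p → □◇p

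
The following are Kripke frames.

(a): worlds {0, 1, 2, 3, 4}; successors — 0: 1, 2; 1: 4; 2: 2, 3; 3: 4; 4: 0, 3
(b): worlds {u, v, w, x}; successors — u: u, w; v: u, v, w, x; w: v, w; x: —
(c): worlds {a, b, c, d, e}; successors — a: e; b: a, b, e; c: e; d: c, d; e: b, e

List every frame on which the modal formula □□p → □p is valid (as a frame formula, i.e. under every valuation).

(b), (c)

Frame correspondent (Sahlqvist): ∀x ∀y (Rxy → ∃z (Rxz ∧ Rzy)) — i.e. density.
(a): fails — R34 but no z with R3z and Rz4.
(b): condition met.
(c): condition met.
Valid on: (b), (c).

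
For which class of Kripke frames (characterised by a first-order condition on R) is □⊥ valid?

Emptiness of R

This schema is the Ver axiom.
It corresponds to emptiness of R: ∀x ∀y ¬Rxy.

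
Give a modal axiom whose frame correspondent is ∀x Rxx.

A defining formula is □r → r (the T axiom).
Suppose □r→r is valid. At any x set V(r)={w : Rxw}. Then □r holds at x, so r holds at x, i.e. Rxx.

□r → r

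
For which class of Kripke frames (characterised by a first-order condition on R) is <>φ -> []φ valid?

partial functionality: forall x forall y forall z (Rxy & Rxz -> y = z)

Suppose ◇φ→□φ is valid. Take Rxy, Rxz and set V(φ)={y}. Then ◇φ at x, so □φ at x, so φ at z, i.e. z=y.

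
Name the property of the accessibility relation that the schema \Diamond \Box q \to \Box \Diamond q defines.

convergence: \forall x \forall y \forall z (Rxy \wedge Rxz \to \exists w (Ryw \wedge Rzw))

This schema is the .2 axiom.
Its frame correspondent is convergence — \forall x \forall y \forall z (Rxy \wedge Rxz \to \exists w (Ryw \wedge Rzw)).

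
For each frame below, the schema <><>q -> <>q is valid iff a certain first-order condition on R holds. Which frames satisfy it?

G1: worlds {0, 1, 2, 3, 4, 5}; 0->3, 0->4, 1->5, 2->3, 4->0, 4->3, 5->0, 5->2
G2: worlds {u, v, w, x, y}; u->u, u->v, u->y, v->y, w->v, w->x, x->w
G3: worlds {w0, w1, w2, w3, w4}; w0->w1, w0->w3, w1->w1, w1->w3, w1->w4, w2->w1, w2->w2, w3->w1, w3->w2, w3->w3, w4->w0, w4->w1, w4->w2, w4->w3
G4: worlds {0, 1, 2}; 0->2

This is the axiom for transitivity; its first-order frame correspondent is forall x forall y forall z (Rxy & Ryz -> Rxz).
G1: fails — R04 and R40 but not R00.
G2: fails — Rxw and Rwx but not Rxx.
G3: fails — Rw3w1 and Rw1w4 but not Rw3w4.
G4: condition met.
Valid on: G4.

G4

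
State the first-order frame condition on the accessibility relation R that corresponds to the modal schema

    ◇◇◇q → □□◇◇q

This is a Sahlqvist (Geach-type) schema ◇^3□^0q → □^2◇^2q.
First-order correspondent: ∀x ∀y ∀z ((xR³y ∧ xR²z) → ∃w (y = w ∧ zR²w)).

∀x ∀y ∀z ((xR³y ∧ xR²z) → ∃w (y = w ∧ zR²w))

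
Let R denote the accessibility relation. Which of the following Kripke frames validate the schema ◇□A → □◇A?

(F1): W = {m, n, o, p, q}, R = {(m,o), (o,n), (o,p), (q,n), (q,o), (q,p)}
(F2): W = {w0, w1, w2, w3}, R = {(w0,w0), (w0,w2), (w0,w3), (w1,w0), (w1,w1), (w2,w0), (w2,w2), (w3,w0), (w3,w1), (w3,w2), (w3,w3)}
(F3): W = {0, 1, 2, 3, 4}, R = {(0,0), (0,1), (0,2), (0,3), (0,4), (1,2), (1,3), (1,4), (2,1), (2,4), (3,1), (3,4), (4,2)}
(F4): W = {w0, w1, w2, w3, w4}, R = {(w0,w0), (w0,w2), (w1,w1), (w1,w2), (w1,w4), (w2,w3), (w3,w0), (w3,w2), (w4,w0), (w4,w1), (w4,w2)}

This is the axiom for convergence; its first-order frame correspondent is ∀x ∀y ∀z (Rxy ∧ Rxz → ∃w (Ryw ∧ Rzw)).
(F1): fails — Ron and Ron but n and n have no common successor.
(F2): holds.
(F3): fails — R02 and R04 but 2 and 4 have no common successor.
(F4): fails — Rw0w2 and Rw0w0 but w2 and w0 have no common successor.

(F2)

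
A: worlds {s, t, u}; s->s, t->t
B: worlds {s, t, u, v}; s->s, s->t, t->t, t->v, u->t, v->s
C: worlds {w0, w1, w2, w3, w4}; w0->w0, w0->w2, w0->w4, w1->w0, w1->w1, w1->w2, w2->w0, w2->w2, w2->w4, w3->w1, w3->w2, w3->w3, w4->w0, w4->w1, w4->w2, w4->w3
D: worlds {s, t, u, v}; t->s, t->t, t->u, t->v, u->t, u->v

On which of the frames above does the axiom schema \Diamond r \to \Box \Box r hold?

A

This is the axiom for a generalized confluence (Geach) condition; its first-order frame correspondent is \forall x \forall y \forall z ((xRy \wedge x R^2 z) \to \exists w (y = w \wedge z = w)).
A: satisfies the condition.
B: fails — sRs, sR²t but s ≠ t.
C: fails — w0Rw0, w0R²w1 but w0 ≠ w1.
D: fails — tRs, tR²t but s ≠ t.
Valid on: A.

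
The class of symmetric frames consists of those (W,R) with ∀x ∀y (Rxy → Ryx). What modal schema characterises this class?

ψ → □◇ψ

This is symmetry; the standard corresponding axiom is B: ψ → □◇ψ.
Suppose ψ→□◇ψ is valid. Take Rxy and set V(ψ)={x}. Then ψ at x, so □◇ψ at x, so ◇ψ at y, so some z with Ryz has ψ; z=x, i.e. Ryx.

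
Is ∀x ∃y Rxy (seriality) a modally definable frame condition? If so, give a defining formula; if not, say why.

Yes: it is seriality, defined by the D schema □r → ◇r.
Suppose □r→◇r is valid. At any x set V(r)=W. Then □r at x, so ◇r at x, so x has a successor.

Definable; □r → ◇r defines it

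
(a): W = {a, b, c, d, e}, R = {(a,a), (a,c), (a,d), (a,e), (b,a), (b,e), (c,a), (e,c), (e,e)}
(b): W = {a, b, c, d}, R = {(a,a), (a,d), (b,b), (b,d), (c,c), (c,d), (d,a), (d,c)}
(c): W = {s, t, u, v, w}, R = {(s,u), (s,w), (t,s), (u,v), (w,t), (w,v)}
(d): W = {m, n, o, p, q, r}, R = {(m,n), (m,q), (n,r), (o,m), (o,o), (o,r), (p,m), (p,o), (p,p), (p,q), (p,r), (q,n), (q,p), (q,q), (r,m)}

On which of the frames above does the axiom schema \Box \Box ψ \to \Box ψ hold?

(a), (b)

This is the axiom for density; its first-order frame correspondent is \forall x \forall y (Rxy \to \exists z (Rxz \wedge Rzy)).
(a): condition met.
(b): condition met.
(c): fails — Ruv but no z with Ruz and Rzv.
(d): fails — Rnr but no z with Rnz and Rzr.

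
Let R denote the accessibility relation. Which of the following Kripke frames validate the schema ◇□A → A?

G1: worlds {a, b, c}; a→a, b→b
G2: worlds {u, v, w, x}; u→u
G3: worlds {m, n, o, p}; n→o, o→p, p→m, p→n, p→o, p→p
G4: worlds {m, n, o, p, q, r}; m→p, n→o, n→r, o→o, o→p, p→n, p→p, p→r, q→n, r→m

G1, G2

Frame correspondent (Sahlqvist): ∀x ∀y (Rxy → Ryx) — i.e. symmetry.
G1: satisfies the condition.
G2: satisfies the condition.
G3: fails — Rpm but not Rmp.
G4: fails — Rnr but not Rrn.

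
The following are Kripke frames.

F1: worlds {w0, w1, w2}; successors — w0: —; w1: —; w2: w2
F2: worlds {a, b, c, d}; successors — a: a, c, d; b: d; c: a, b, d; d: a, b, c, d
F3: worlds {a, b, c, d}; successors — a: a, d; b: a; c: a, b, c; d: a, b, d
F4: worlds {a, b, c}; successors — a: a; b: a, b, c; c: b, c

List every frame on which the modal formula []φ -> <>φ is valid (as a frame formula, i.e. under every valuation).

Frame correspondent (Sahlqvist): forall x exists y Rxy — i.e. seriality.
F1: fails — world w0 has no successor.
F2: condition met.
F3: condition met.
F4: condition met.

F2, F3, F4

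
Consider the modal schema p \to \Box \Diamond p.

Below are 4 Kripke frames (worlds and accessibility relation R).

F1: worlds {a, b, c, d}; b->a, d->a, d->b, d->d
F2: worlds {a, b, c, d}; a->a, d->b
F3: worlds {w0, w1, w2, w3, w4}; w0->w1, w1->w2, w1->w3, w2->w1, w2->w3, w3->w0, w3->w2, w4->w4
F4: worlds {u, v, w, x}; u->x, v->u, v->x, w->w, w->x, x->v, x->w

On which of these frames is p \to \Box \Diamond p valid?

This is the axiom for symmetry; its first-order frame correspondent is \forall x \forall y (Rxy \to Ryx).
F1: fails — Rdb but not Rbd.
F2: fails — Rdb but not Rbd.
F3: fails — Rw1w3 but not Rw3w1.
F4: fails — Rvu but not Ruv.
Valid on no frame.

none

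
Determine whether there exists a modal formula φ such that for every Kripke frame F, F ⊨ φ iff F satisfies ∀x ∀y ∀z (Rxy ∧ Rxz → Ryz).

Definable; ◇q → □◇q defines it

This is a Sahlqvist condition; the 5 axiom ◇q → □◇q defines it.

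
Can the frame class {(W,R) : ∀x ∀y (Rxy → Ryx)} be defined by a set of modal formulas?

Definable; q → □◇q defines it

This is a Sahlqvist condition; the B axiom q → □◇q defines it.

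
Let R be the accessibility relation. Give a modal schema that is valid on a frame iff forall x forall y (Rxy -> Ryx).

The condition is symmetry. The B schema r → □◇r defines it.

r → □◇r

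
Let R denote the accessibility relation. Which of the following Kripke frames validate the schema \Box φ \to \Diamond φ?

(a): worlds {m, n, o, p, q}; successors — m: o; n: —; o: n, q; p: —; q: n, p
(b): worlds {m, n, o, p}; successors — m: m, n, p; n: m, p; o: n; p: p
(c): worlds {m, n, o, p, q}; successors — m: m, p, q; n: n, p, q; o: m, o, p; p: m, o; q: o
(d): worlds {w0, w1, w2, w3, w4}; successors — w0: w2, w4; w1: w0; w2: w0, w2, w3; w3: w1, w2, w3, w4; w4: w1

(b), (c), (d)

Frame correspondent (Sahlqvist): \forall x \exists y Rxy — i.e. seriality.
(a): fails — world n has no successor.
(b): condition met.
(c): condition met.
(d): condition met.
Valid on: (b), (c), (d).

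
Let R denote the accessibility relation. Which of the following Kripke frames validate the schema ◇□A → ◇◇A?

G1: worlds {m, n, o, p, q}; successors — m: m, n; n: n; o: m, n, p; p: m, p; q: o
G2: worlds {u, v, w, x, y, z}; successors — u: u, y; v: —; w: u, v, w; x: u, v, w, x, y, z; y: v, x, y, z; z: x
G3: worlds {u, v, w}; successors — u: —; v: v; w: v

This is the axiom for a generalized confluence (Geach) condition; its first-order frame correspondent is ∀x ∀y (xRy → ∃w (yRw ∧ xR²w)).
G1: condition met.
G2: fails — wRv but no t with vRt and wR²t.
G3: condition met.
Valid on: G1, G3.

G1, G3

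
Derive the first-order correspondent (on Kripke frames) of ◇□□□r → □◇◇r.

This is a Sahlqvist (Geach-type) schema ◇^1□^3r → □^1◇^2r.
Minimal-valuation argument: fix x; take any y with xR^1y and any z with xR^1z. Set V(r) to the set of worlds R-reachable from y in exactly 3 steps. Then □^3r holds at y, so the antecedent holds at x; validity forces ◇^2r at z, giving a w with zR^2w and yR^3w.
First-order correspondent: ∀x ∀y ∀z ((xRy ∧ xRz) → ∃w (yR³w ∧ zR²w)).

∀x ∀y ∀z ((xRy ∧ xRz) → ∃w (yR³w ∧ zR²w))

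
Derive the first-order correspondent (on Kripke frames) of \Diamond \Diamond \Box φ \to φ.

\forall x \forall y (x R^2 y \to \exists w (yRw \wedge x = w))

This is a Sahlqvist (Geach-type) schema ◇^2□^1φ → □^0◇^0φ.
Minimal-valuation argument: fix x; take any y with xR^2y and any z with xR^0z. Set V(φ) to the set of worlds R-reachable from y in exactly 1 step. Then □^1φ holds at y, so the antecedent holds at x; validity forces ◇^0φ at z, giving a w with zR^0w and yR^1w.
First-order correspondent: \forall x \forall y (x R^2 y \to \exists w (yRw \wedge x = w)).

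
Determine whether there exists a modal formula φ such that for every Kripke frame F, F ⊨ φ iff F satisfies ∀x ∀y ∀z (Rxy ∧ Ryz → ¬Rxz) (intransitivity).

If a class were modally definable it would be closed under surjective bounded morphisms (Goldblatt–Thomason).
The 3-cycle (worlds a,b,c with a→b→c→a) is intransitive. Mapping every world to a single reflexive point • is a surjective bounded morphism; the reflexive point is not intransitive (R••∧R•• but R••).
So no modal formula (or set of formulas) defines exactly the intransitive frames.

Not definable by any modal formula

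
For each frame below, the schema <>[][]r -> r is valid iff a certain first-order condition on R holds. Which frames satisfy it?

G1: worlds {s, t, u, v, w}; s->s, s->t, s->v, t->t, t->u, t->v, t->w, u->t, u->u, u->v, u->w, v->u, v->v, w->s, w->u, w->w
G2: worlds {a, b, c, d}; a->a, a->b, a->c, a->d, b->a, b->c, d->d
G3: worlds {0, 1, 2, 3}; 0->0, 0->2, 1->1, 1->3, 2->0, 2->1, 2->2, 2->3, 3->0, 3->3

Frame correspondent (Sahlqvist): forall x forall y (xRy -> exists w (y R^2 w & x = w)) — i.e. a generalized confluence (Geach) condition.
G1: fails — sRv but no w* with vR²w* and s=w*.
G2: fails — aRc but no w with cR²w and a=w.
G3: fails — 1R3 but no w with 3R²w and 1=w.

none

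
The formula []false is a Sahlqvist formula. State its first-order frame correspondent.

Emptiness of R

□⊥ is valid iff no world has any successor (otherwise □⊥ fails at any world with one).
Conversely, any frame satisfying forall x forall y ~Rxy validates the schema.
Frame condition: forall x forall y ~Rxy.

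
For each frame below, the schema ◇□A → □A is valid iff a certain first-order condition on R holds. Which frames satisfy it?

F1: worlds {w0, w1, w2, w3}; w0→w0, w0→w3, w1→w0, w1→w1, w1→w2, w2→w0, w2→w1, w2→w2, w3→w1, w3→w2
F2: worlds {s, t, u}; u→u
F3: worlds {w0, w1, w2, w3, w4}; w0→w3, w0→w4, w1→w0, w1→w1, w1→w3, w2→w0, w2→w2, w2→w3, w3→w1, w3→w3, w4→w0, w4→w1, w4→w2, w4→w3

F2

The schema corresponds to a generalized confluence (Geach) condition: ∀x ∀y ∀z ((xRy ∧ xRz) → ∃w (yRw ∧ z = w)).
F1: fails — w0Rw3, w0Rw0 but no w with w3Rw and w0=w.
F2: condition met.
F3: fails — w0Rw3, w0Rw4 but no w with w3Rw and w4=w.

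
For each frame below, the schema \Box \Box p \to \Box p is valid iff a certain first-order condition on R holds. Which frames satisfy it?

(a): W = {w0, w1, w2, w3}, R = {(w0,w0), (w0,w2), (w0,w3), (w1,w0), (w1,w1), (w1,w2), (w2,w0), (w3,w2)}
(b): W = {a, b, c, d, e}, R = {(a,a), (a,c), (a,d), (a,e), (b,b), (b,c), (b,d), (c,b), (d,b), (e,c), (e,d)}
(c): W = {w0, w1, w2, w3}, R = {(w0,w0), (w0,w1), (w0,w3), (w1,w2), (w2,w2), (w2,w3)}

The schema corresponds to density: \forall x \forall y (Rxy \to \exists z (Rxz \wedge Rzy)).
(a): fails — Rw3w2 but no z with Rw3z and Rzw2.
(b): fails — Rec but no z with Rez and Rzc.
(c): ✓.
Valid on: (c).

(c)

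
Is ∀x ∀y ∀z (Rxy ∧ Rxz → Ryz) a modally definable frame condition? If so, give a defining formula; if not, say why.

This is a Sahlqvist condition; the 5 axiom ◇r → □◇r defines it.

Yes, by ◇r → □◇r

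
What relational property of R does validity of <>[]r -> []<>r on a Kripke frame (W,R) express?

Convergence

This schema is the .2 axiom.
It corresponds to convergence: forall x forall y forall z (Rxy & Rxz -> exists w (Ryw & Rzw)).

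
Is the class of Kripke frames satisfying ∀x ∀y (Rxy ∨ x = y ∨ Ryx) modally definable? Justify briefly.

If a class were modally definable it would be closed under disjoint unions (Goldblatt–Thomason).
Take 3 disjoint single-world reflexive frames: each is trivially connected, but their disjoint union has 3 worlds with no edge between distinct components, so it is not connected.
Hence connectedness of R is not modally definable.

No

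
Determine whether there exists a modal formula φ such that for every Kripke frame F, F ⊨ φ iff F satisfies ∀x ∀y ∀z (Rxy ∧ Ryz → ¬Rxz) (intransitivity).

No

Modal frame validity is preserved under surjective bounded morphisms.
The 5-cycle (worlds s,t,u,v,w with s→t→u→v→w→s) is intransitive. Mapping every world to a single reflexive point • is a surjective bounded morphism; the reflexive point is not intransitive (R••∧R•• but R••).
So the class is not modally definable.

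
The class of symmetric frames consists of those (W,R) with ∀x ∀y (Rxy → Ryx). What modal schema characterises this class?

p → □◇p

This is symmetry; the standard corresponding axiom is B: p → □◇p.
Suppose p→□◇p is valid. Take Rxy and set V(p)={x}. Then p at x, so □◇p at x, so ◇p at y, so some z with Ryz has p; z=x, i.e. Ryx.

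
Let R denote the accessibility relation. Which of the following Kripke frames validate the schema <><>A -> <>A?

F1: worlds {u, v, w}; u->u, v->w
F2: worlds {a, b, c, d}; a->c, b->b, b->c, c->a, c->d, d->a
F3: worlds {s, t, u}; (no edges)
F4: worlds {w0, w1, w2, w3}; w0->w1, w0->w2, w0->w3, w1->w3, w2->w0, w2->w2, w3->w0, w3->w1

F1, F3

Frame correspondent (Sahlqvist): forall x forall y forall z (Rxy & Ryz -> Rxz) — i.e. transitivity.
F1: ✓.
F2: fails — Rbc and Rcd but not Rbd.
F3: ✓.
F4: fails — Rw3w1 and Rw1w3 but not Rw3w3.
Valid on: F1, F3.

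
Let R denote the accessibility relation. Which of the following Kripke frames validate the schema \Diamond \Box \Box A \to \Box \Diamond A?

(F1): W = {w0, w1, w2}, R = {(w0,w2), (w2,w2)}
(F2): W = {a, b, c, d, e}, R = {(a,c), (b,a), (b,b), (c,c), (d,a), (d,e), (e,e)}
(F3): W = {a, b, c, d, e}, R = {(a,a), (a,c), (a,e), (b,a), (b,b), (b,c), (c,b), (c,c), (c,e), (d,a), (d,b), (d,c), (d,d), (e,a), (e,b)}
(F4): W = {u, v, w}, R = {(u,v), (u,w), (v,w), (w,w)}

This is the axiom for a generalized confluence (Geach) condition; its first-order frame correspondent is \forall x \forall y \forall z ((xRy \wedge xRz) \to \exists w (y R^2 w \wedge zRw)).
(F1): holds.
(F2): fails — bRa, bRb but no w with aR²w and bRw.
(F3): holds.
(F4): holds.

(F1), (F3), (F4)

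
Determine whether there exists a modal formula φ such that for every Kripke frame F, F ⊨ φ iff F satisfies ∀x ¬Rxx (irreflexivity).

No

Modal frame validity is preserved under surjective bounded morphisms.
The 5-cycle (worlds a,b,c,d,e with a→b→c→d→e→a) is irreflexive, and the map sending every world to a single reflexive point • is a surjective bounded morphism (forth: every edge maps to (•,•); back: every world has a successor). So any modal formula valid on the 5-cycle is also valid on the reflexive point, which is not irreflexive.
So no modal formula (or set of formulas) defines exactly the irreflexive frames.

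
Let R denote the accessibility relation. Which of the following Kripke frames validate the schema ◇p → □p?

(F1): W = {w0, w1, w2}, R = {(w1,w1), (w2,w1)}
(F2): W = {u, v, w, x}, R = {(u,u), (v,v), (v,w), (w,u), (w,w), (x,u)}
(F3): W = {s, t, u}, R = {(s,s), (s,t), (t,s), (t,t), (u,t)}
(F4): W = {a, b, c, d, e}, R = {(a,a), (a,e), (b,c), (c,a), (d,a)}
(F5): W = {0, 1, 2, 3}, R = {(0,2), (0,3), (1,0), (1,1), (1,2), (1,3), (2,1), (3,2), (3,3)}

This is the axiom for partial functionality; its first-order frame correspondent is ∀x ∀y ∀z (Rxy ∧ Rxz → y = z).
(F1): holds.
(F2): fails — v sees both v and w.
(F3): fails — s sees both s and t.
(F4): fails — a sees both a and e.
(F5): fails — 0 sees both 2 and 3.

(F1)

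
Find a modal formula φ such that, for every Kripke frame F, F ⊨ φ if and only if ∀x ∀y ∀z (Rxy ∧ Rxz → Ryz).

◇p → □◇p

This is the Euclidean property; the standard corresponding axiom is 5: ◇p → □◇p.
Suppose ◇p→□◇p is valid. Take Rxy, Rxz and set V(p)={y}. Then ◇p at x, so □◇p at x, so ◇p at z, so some w with Rzw has p; w=y, i.e. Rzy. By symmetry of the argument, Ryz.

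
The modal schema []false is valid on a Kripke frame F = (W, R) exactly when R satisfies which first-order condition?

emptiness of R: forall x forall y ~Rxy

□⊥ is valid iff no world has any successor (otherwise □⊥ fails at any world with one).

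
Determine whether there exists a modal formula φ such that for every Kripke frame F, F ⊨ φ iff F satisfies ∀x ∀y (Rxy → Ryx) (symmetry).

Yes, by r → □◇r

This is a Sahlqvist condition; the B axiom r → □◇r defines it.
Suppose r→□◇r is valid. Take Rxy and set V(r)={x}. Then r at x, so □◇r at x, so ◇r at y, so some z with Ryz has r; z=x, i.e. Ryx.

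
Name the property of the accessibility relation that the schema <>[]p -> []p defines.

Replacing p by ¬p and contraposing gives the equivalent schema ◇p → □◇p.
Suppose ◇p→□◇p is valid. Take Rxy, Rxz and set V(p)={y}. Then ◇p at x, so □◇p at x, so ◇p at z, so some w with Rzw has p; w=y, i.e. Rzy. By symmetry of the argument, Ryz.
Conversely, on a frame with the Euclidean property the schema holds at every world under every valuation.
So the correspondent is the Euclidean property.

the Euclidean property: forall x forall y forall z (Rxy & Rxz -> Ryz)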